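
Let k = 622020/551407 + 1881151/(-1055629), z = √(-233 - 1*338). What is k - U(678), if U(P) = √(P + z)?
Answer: -380657478877/582081220003 - √(678 + I*√571) ≈ -26.696 - 0.45878*I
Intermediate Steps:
z = I*√571 (z = √(-233 - 338) = √(-571) = I*√571 ≈ 23.896*I)
U(P) = √(P + I*√571)
k = -380657478877/582081220003 (k = 622020*(1/551407) + 1881151*(-1/1055629) = 622020/551407 - 1881151/1055629 = -380657478877/582081220003 ≈ -0.65396)
k - U(678) = -380657478877/582081220003 - √(678 + I*√571)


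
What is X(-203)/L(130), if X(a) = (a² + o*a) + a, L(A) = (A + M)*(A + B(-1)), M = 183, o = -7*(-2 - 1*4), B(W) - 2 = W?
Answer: 32480/41003 ≈ 0.79214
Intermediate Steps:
B(W) = 2 + W
o = 42 (o = -7*(-2 - 4) = -7*(-6) = 42)
L(A) = (1 + A)*(183 + A) (L(A) = (A + 183)*(A + (2 - 1)) = (183 + A)*(A + 1) = (183 + A)*(1 + A) = (1 + A)*(183 + A))
X(a) = a² + 43*a (X(a) = (a² + 42*a) + a = a² + 43*a)
X(-203)/L(130) = (-203*(43 - 203))/(183 + 130² + 184*130) = (-203*(-160))/(183 + 16900 + 23920) = 32480/41003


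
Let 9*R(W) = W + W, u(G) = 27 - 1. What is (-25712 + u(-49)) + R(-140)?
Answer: -231454/9 ≈ -25717.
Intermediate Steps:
u(G) = 26
R(W) = 2*W/9 (R(W) = (W + W)/9 = (2*W)/9 = 2*W/9)
(-25712 + u(-49)) + R(-140) = (-25712 + 26) + (2/9)*(-140) = -25686 - 280/9 = -231454/9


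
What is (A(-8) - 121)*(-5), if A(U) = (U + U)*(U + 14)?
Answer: 1085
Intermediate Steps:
A(U) = 2*U*(14 + U) (A(U) = (2*U)*(14 + U) = 2*U*(14 + U))
(A(-8) - 121)*(-5) = (2*(-8)*(14 - 8) - 121)*(-5) = (2*(-8)*6 - 121)*(-5) = (-96 - 121)*(-5) = -217*(-5) = 1085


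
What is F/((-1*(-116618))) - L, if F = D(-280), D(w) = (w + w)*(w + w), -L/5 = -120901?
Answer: -35247925245/58309 ≈ -6.0450e+5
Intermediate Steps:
L = 604505 (L = -5*(-120901) = 604505)
D(w) = 4*w² (D(w) = (2*w)*(2*w) = 4*w²)
F = 313600 (F = 4*(-280)² = 4*78400 = 313600)
F/((-1*(-116618))) - L = 313600/((-1*(-116618))) - 1*604505 = 313600/116618 - 604505 = 313600*(1/116618) - 604505 = 156800/58309 - 604505 = -35247925245/58309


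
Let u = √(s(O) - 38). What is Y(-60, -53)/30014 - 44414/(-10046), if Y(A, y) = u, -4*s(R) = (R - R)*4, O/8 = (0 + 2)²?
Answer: 22207/5023 + I*√38/30014 ≈ 4.4211 + 0.00020538*I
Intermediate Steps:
O = 32 (O = 8*(0 + 2)² = 8*2² = 8*4 = 32)
s(R) = 0 (s(R) = -(R - R)*4/4 = -0*4 = -¼*0 = 0)
u = I*√38 (u = √(0 - 38) = √(-38) = I*√38 ≈ 6.1644*I)
Y(A, y) = I*√38
Y(-60, -53)/30014 - 44414/(-10046) = (I*√38)/30014 - 44414/(-10046) = (I*√38)*(1/30014) - 44414*(-1/10046) = I*√38/30014 + 22207/5023 = 22207/5023 + I*√38/30014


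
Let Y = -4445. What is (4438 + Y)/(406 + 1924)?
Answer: -7/2330 ≈ -0.0030043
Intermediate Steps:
(4438 + Y)/(406 + 1924) = (4438 - 4445)/(406 + 1924) = -7/2330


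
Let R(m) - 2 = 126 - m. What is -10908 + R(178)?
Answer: -10958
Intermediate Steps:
R(m) = 128 - m (R(m) = 2 + (126 - m) = 128 - m)
-10908 + R(178) = -10908 + (128 - 1*178) = -10908 + (128 - 178) = -10908 - 50 = -10958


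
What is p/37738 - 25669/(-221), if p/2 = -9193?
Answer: 482316708/4170049 ≈ 115.66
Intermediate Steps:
p = -18386 (p = 2*(-9193) = -18386)
p/37738 - 25669/(-221) = -18386/37738 - 25669/(-221) = -18386*1/37738 - 25669*(-1/221) = -9193/18869 + 25669/221 = 482316708/4170049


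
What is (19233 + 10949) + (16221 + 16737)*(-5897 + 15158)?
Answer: 305254220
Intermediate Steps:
(19233 + 10949) + (16221 + 16737)*(-5897 + 15158) = 30182 + 32958*9261 = 30182 + 305224038 = 305254220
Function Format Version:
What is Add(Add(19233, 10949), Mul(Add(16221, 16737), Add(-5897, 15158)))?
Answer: 305254220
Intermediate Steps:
Add(Add(19233, 10949), Mul(Add(16221, 16737), Add(-5897, 15158))) = Add(30182, Mul(32958, 9261)) = Add(30182, 305224038) = 305254220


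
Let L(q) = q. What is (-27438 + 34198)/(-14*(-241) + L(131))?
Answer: 1352/701 ≈ 1.9287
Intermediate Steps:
(-27438 + 34198)/(-14*(-241) + L(131)) = (-27438 + 34198)/(-14*(-241) + 131) = 6760/(3374 + 131) = 6760/3505 = 6760*(1/3505) = 1352/701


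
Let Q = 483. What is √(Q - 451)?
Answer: 4*√2 ≈ 5.6569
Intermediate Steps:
√(Q - 451) = √(483 - 451) = √32 = 4*√2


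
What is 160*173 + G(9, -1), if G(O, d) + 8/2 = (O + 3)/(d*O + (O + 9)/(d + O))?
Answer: 249068/9 ≈ 27674.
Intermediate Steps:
G(O, d) = -4 + (3 + O)/(O*d + (9 + O)/(O + d)) (G(O, d) = -4 + (O + 3)/(d*O + (O + 9)/(d + O)) = -4 + (3 + O)/(O*d + (9 + O)/(O + d)))
160*173 + G(9, -1) = 160*173 + (-36 + 9**2 - 1*9 + 3*(-1) + 9*(-1) - 4*9*(-1)**2 - 4*(-1)*9**2)/(9 + 9 + 9*(-1)**2 - 1*9**2) = 27680 + (-36 + 81 - 9 - 3 - 9 - 4*9*1 - 4*(-1)*81)/(9 + 9 + 9*1 - 1*81) = 27680 + (-36 + 81 - 9 - 3 - 9 - 36 + 324)/(9 + 9 + 9 - 81) = 27680 + 312/(-54) = 27680 - 1/54*312 = 27680 - 52/9 = 249068/9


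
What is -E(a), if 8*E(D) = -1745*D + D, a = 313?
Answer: 68234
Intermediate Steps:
E(D) = -218*D (E(D) = (-1745*D + D)/8 = (-1744*D)/8 = -218*D)
-E(a) = -(-218)*313 = -1*(-68234) = 68234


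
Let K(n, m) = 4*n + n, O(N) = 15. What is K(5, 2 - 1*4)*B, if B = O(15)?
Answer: 375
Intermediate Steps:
B = 15
K(n, m) = 5*n
K(5, 2 - 1*4)*B = (5*5)*15 = 25*15 = 375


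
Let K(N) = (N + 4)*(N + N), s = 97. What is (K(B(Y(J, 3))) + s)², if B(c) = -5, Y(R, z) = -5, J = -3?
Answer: 11449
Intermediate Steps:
K(N) = 2*N*(4 + N) (K(N) = (4 + N)*(2*N) = 2*N*(4 + N))
(K(B(Y(J, 3))) + s)² = (2*(-5)*(4 - 5) + 97)² = (2*(-5)*(-1) + 97)² = (10 + 97)² = 107² = 11449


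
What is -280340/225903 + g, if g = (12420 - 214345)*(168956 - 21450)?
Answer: -6728554526122490/225903 ≈ -2.9785e+10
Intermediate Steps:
g = -29785149050 (g = -201925*147506 = -29785149050)
-280340/225903 + g = -280340/225903 - 29785149050 = -6728554526122490/225903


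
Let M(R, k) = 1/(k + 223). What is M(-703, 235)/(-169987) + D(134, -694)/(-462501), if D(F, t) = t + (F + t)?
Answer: 32542837061/12002524709682 ≈ 0.0027113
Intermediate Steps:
D(F, t) = F + 2*t
M(R, k) = 1/(223 + k)
M(-703, 235)/(-169987) + D(134, -694)/(-462501) = 1/((223 + 235)*(-169987)) + (134 + 2*(-694))/(-462501) = -1/169987/458 + (134 - 1388)*(-1/462501) = (1/458)*(-1/169987) - 1254*(-1/462501) = -1/77854046 + 418/154167 = 32542837061/12002524709682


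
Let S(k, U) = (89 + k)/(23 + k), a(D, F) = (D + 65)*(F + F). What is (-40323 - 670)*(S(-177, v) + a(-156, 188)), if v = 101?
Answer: 9818151444/7 ≈ 1.4026e+9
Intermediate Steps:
a(D, F) = 2*F*(65 + D) (a(D, F) = (65 + D)*(2*F) = 2*F*(65 + D))
S(k, U) = (89 + k)/(23 + k)
(-40323 - 670)*(S(-177, v) + a(-156, 188)) = (-40323 - 670)*((89 - 177)/(23 - 177) + 2*188*(65 - 156)) = -40993*(-88/(-154) + 2*188*(-91)) = -40993*(-1/154*(-88) - 34216) = -40993*(4/7 - 34216) = -40993*(-239508/7) = 9818151444/7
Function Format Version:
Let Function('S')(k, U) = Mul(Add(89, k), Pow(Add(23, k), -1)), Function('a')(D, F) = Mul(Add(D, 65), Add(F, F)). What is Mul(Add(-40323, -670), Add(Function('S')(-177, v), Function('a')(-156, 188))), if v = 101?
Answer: Rational(9818151444, 7) ≈ 1.4026e+9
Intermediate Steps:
Function('a')(D, F) = Mul(2, F, Add(65, D)) (Function('a')(D, F) = Mul(Add(65, D), Mul(2, F)) = Mul(2, F, Add(65, D)))
Function('S')(k, U) = Mul(Pow(Add(23, k), -1), Add(89, k))
Mul(Add(-40323, -670), Add(Function('S')(-177, v), Function('a')(-156, 188))) = Mul(Add(-40323, -670), Add(Mul(Pow(Add(23, -177), -1), Add(89, -177)), Mul(2, 188, Add(65, -156)))) = Mul(-40993, Add(Mul(Pow(-154, -1), -88), Mul(2, 188, -91))) = Mul(-40993, Add(Mul(Rational(-1, 154), -88), -34216)) = Mul(-40993, Add(Rational(4, 7), -34216)) = Mul(-40993, Rational(-239508, 7)) = Rational(9818151444, 7)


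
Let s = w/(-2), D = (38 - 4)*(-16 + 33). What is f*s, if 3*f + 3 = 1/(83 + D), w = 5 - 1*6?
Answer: -991/1983 ≈ -0.49975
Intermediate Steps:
w = -1 (w = 5 - 6 = -1)
D = 578 (D = 34*17 = 578)
s = ½ (s = -1/(-2) = -1*(-½) = ½ ≈ 0.50000)
f = -1982/1983 (f = -1 + 1/(3*(83 + 578)) = -1 + (⅓)/661 = -1 + (⅓)*(1/661) = -1 + 1/1983 = -1982/1983 ≈ -0.99950)
f*s = -1982/1983*½ = -991/1983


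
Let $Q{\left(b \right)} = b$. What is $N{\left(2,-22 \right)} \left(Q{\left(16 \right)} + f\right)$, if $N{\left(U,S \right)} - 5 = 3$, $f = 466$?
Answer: $3856$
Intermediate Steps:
$N{\left(U,S \right)} = 8$ ($N{\left(U,S \right)} = 5 + 3 = 8$)
$N{\left(2,-22 \right)} \left(Q{\left(16 \right)} + f\right) = 8 \left(16 + 466\right) = 8 \cdot 482 = 3856$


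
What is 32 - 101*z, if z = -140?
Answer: 14172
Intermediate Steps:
32 - 101*z = 32 - 101*(-140) = 32 + 14140 = 14172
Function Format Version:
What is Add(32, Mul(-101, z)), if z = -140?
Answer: 14172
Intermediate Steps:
Add(32, Mul(-101, z)) = Add(32, Mul(-101, -140)) = Add(32, 14140) = 14172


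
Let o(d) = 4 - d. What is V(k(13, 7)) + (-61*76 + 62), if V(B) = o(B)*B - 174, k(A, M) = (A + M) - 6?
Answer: -4888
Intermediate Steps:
k(A, M) = -6 + A + M
V(B) = -174 + B*(4 - B) (V(B) = (4 - B)*B - 174 = B*(4 - B) - 174 = -174 + B*(4 - B))
V(k(13, 7)) + (-61*76 + 62) = (-174 - (-6 + 13 + 7)*(-4 + (-6 + 13 + 7))) + (-61*76 + 62) = (-174 - 1*14*(-4 + 14)) + (-4636 + 62) = (-174 - 1*14*10) - 4574 = (-174 - 140) - 4574 = -314 - 4574 = -4888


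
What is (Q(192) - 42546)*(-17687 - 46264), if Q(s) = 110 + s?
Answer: 2701546044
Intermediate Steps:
(Q(192) - 42546)*(-17687 - 46264) = ((110 + 192) - 42546)*(-17687 - 46264) = (302 - 42546)*(-63951) = -42244*(-63951) = 2701546044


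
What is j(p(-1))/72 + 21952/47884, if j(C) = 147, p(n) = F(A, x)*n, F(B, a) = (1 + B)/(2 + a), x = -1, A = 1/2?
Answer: 718291/287304 ≈ 2.5001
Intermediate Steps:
A = 1/2 ≈ 0.50000
F(B, a) = (1 + B)/(2 + a)
p(n) = 3*n/2 (p(n) = ((1 + 1/2)/(2 - 1))*n = ((3/2)/1)*n = (1*(3/2))*n = 3*n/2)
j(p(-1))/72 + 21952/47884 = 147/72 + 21952/47884 = 147*(1/72) + 21952*(1/47884) = 49/24 + 5488/11971 = 718291/287304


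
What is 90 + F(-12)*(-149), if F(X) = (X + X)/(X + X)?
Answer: -59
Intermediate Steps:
F(X) = 1 (F(X) = (2*X)/((2*X)) = (2*X)*(1/(2*X)) = 1)
90 + F(-12)*(-149) = 90 + 1*(-149) = 90 - 149 = -59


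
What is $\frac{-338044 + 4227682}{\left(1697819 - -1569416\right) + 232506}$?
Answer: $\frac{3889638}{3499741} \approx 1.1114$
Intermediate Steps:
$\frac{-338044 + 4227682}{\left(1697819 - -1569416\right) + 232506} = \frac{3889638}{\left(1697819 + 1569416\right) + 232506} = \frac{3889638}{3267235 + 232506} = \frac{3889638}{3499741}$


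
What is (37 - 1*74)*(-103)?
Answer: 3811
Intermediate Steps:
(37 - 1*74)*(-103) = (37 - 74)*(-103) = -37*(-103) = 3811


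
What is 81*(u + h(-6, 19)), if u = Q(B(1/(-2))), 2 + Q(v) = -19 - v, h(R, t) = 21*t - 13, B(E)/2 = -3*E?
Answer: 29322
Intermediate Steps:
B(E) = -6*E (B(E) = 2*(-3*E) = -6*E)
h(R, t) = -13 + 21*t
Q(v) = -21 - v (Q(v) = -2 + (-19 - v) = -21 - v)
u = -24 (u = -21 - (-6)*1/(-2) = -21 - (-6)*1*(-½) = -21 - (-6)*(-1)/2 = -21 - 1*3 = -21 - 3 = -24)
81*(u + h(-6, 19)) = 81*(-24 + (-13 + 21*19)) = 81*(-24 + (-13 + 399)) = 81*(-24 + 386) = 81*362 = 29322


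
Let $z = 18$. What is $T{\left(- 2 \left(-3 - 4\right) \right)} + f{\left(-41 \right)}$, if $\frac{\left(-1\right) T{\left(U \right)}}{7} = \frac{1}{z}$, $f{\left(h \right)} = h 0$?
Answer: $- \frac{7}{18} \approx -0.38889$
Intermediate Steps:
$f{\left(h \right)} = 0$
$T{\left(U \right)} = - \frac{7}{18}$
$T{\left(- 2 \left(-3 - 4\right) \right)} + f{\left(-41 \right)} = - \frac{7}{18} + 0 = - \frac{7}{18}$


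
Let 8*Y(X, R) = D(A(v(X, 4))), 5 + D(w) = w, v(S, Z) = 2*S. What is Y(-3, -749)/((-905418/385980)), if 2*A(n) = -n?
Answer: 32165/301806 ≈ 0.10658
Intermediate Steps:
A(n) = -n/2 (A(n) = (-n)/2 = -n/2)
D(w) = -5 + w
Y(X, R) = -5/8 - X/8 (Y(X, R) = (-5 - X)/8 = -5/8 - X/8)
Y(-3, -749)/((-905418/385980)) = (-5/8 - 1/8*(-3))/((-905418/385980)) = (-5/8 + 3/8)/((-905418*1/385980)) = -1/(4*(-150903/64330)) = -1/4*(-64330/150903) = 32165/301806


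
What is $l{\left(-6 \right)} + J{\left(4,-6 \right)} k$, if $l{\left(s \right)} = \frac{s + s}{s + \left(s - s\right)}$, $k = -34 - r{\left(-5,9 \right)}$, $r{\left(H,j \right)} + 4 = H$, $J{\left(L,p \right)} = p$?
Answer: $152$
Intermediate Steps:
$r{\left(H,j \right)} = -4 + H$
$k = -25$ ($k = -34 - \left(-4 - 5\right) = -34 - -9 = -34 + 9 = -25$)
$l{\left(s \right)} = 2$ ($l{\left(s \right)} = \frac{2 s}{s + 0} = \frac{2 s}{s} = 2$)
$l{\left(-6 \right)} + J{\left(4,-6 \right)} k = 2 - -150 = 2 + 150 = 152$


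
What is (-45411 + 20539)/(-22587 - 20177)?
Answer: 6218/10691 ≈ 0.58161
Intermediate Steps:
(-45411 + 20539)/(-22587 - 20177) = -24872/(-42764) = -24872*(-1/42764) = 6218/10691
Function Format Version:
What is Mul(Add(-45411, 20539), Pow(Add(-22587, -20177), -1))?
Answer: Rational(6218, 10691) ≈ 0.58161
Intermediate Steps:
Mul(Add(-45411, 20539), Pow(Add(-22587, -20177), -1)) = Mul(-24872, Pow(-42764, -1)) = Mul(-24872, Rational(-1, 42764)) = Rational(6218, 10691)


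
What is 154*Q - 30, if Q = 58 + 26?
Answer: 12906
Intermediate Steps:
Q = 84
154*Q - 30 = 154*84 - 30 = 12936 - 30 = 12906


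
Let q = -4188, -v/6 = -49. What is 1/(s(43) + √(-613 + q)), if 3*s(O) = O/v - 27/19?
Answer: -119333718/1348318246405 - 280830564*I*√4801/1348318246405 ≈ -8.8506e-5 - 0.014432*I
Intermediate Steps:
v = 294 (v = -6*(-49) = 294)
s(O) = -9/19 + O/882 (s(O) = (O/294 - 27/19)/3 = (-27/19 + O/294)/3 = -9/19 + O/882)
1/(s(43) + √(-613 + q)) = 1/((-9/19 + (1/882)*43) + √(-613 - 4188)) = 1/((-9/19 + 43/882) + √(-4801)) = 1/(-7121/16758 + I*√4801)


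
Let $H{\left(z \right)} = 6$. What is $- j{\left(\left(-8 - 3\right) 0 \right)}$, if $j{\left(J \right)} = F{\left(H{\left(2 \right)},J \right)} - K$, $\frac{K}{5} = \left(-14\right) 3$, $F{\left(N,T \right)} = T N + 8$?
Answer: $-218$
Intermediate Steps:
$F{\left(N,T \right)} = 8 + N T$ ($F{\left(N,T \right)} = N T + 8 = 8 + N T$)
$K = -210$ ($K = 5 \left(\left(-14\right) 3\right) = 5 \left(-42\right) = -210$)
$j{\left(J \right)} = 218 + 6 J$ ($j{\left(J \right)} = \left(8 + 6 J\right) - -210 = \left(8 + 6 J\right) + 210 = 218 + 6 J$)
$- j{\left(\left(-8 - 3\right) 0 \right)} = - (218 + 6 \left(-8 - 3\right) 0) = - (218 + 6 \left(\left(-11\right) 0\right)) = - (218 + 6 \cdot 0) = - (218 + 0) = \left(-1\right) 218 = -218$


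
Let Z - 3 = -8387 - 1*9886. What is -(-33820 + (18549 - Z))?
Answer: -2999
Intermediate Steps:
Z = -18270 (Z = 3 + (-8387 - 1*9886) = 3 + (-8387 - 9886) = 3 - 18273 = -18270)
-(-33820 + (18549 - Z)) = -(-33820 + (18549 - 1*(-18270))) = -(-33820 + (18549 + 18270)) = -(-33820 + 36819) = -1*2999 = -2999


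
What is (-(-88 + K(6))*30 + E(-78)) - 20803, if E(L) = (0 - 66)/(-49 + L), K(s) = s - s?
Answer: -2306635/127 ≈ -18162.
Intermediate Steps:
K(s) = 0
E(L) = -66/(-49 + L)
(-(-88 + K(6))*30 + E(-78)) - 20803 = (-(-88 + 0)*30 - 66/(-49 - 78)) - 20803 = (-(-88)*30 - 66/(-127)) - 20803 = (-1*(-2640) - 66*(-1/127)) - 20803 = (2640 + 66/127) - 20803 = 335346/127 - 20803 = -2306635/127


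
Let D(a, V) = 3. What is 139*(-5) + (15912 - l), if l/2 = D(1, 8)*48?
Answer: 14929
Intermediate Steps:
l = 288 (l = 2*(3*48) = 2*144 = 288)
139*(-5) + (15912 - l) = 139*(-5) + (15912 - 1*288) = -695 + (15912 - 288) = -695 + 15624 = 14929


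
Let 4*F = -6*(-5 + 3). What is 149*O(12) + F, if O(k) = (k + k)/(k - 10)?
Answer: 1791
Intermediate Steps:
O(k) = 2*k/(-10 + k) (O(k) = (2*k)/(-10 + k) = 2*k/(-10 + k))
F = 3 (F = (-6*(-5 + 3))/4 = (-6*(-2))/4 = (1/4)*12 = 3)
149*O(12) + F = 149*(2*12/(-10 + 12)) + 3 = 149*(2*12/2) + 3 = 149*(2*12*(1/2)) + 3 = 149*12 + 3 = 1788 + 3 = 1791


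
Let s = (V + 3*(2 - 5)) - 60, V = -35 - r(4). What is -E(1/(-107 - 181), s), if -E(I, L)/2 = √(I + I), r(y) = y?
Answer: I/6 ≈ 0.16667*I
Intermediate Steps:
V = -39 (V = -35 - 1*4 = -35 - 4 = -39)
s = -108 (s = (-39 + 3*(2 - 5)) - 60 = (-39 + 3*(-3)) - 60 = (-39 - 9) - 60 = -48 - 60 = -108)
E(I, L) = -2*√2*√I (E(I, L) = -2*√(I + I) = -2*√2*√I)
-E(1/(-107 - 181), s) = -(-2)*√2*√(1/(-107 - 181)) = -(-2)*√2*√(1/(-288)) = -(-2)*√2*√(-1/288) = -(-2)*√2*I*√2/24 = -(-1)*I/6 = I/6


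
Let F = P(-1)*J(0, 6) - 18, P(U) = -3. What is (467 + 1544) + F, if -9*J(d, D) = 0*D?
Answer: 1993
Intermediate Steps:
J(d, D) = 0 (J(d, D) = -0*D = -⅑*0 = 0)
F = -18 (F = -3*0 - 18 = 0 - 18 = -18)
(467 + 1544) + F = (467 + 1544) - 18 = 2011 - 18 = 1993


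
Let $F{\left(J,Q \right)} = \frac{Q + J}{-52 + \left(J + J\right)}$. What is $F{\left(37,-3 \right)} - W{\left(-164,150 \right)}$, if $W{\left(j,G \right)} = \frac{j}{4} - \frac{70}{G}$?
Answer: $\frac{7097}{165} \approx 43.012$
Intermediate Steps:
$F{\left(J,Q \right)} = \frac{J + Q}{-52 + 2 J}$
$W{\left(j,G \right)} = - \frac{70}{G} + \frac{j}{4}$ ($W{\left(j,G \right)} = j \frac{1}{4} - \frac{70}{G} = \frac{j}{4} - \frac{70}{G} = - \frac{70}{G} + \frac{j}{4}$)
$F{\left(37,-3 \right)} - W{\left(-164,150 \right)} = \frac{37 - 3}{2 \left(-26 + 37\right)} - \left(- \frac{70}{150} + \frac{1}{4} \left(-164\right)\right) = \frac{1}{2} \cdot \frac{1}{11} \cdot 34 - \left(\left(-70\right) \frac{1}{150} - 41\right) = \frac{1}{2} \cdot \frac{1}{11} \cdot 34 - \left(- \frac{7}{15} - 41\right) = \frac{17}{11} - - \frac{622}{15} = \frac{17}{11} + \frac{622}{15} = \frac{7097}{165}$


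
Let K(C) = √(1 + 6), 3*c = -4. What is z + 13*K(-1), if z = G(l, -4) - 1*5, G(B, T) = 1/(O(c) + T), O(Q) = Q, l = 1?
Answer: -83/16 + 13*√7 ≈ 29.207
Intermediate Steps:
c = -4/3 (c = (⅓)*(-4) = -4/3 ≈ -1.3333)
G(B, T) = 1/(-4/3 + T)
K(C) = √7
z = -83/16 (z = 3/(-4 + 3*(-4)) - 1*5 = 3/(-4 - 12) - 5 = 3/(-16) - 5 = 3*(-1/16) - 5 = -3/16 - 5 = -83/16 ≈ -5.1875)
z + 13*K(-1) = -83/16 + 13*√7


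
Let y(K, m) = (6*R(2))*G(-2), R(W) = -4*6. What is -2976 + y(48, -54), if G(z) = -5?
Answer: -2256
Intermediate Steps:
R(W) = -24
y(K, m) = 720 (y(K, m) = (6*(-24))*(-5) = -144*(-5) = 720)
-2976 + y(48, -54) = -2976 + 720 = -2256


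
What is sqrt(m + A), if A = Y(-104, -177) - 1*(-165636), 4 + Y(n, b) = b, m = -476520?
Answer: I*sqrt(311065) ≈ 557.73*I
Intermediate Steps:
Y(n, b) = -4 + b
A = 165455 (A = (-4 - 177) - 1*(-165636) = -181 + 165636 = 165455)
sqrt(m + A) = sqrt(-476520 + 165455) = sqrt(-311065) = I*sqrt(311065)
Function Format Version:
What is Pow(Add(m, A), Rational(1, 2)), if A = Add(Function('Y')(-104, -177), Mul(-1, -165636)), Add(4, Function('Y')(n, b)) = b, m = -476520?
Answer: Mul(I, Pow(311065, Rational(1, 2))) ≈ Mul(557.73, I)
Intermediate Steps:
Function('Y')(n, b) = Add(-4, b)
A = 165455 (A = Add(Add(-4, -177), Mul(-1, -165636)) = Add(-181, 165636) = 165455)
Pow(Add(m, A), Rational(1, 2)) = Pow(Add(-476520, 165455), Rational(1, 2)) = Pow(-311065, Rational(1, 2)) = Mul(I, Pow(311065, Rational(1, 2)))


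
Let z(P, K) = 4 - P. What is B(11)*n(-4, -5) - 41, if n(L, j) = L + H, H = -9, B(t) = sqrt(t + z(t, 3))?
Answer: -67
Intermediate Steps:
B(t) = 2 (B(t) = sqrt(t + (4 - t)) = sqrt(4) = 2)
n(L, j) = -9 + L (n(L, j) = L - 9 = -9 + L)
B(11)*n(-4, -5) - 41 = 2*(-9 - 4) - 41 = 2*(-13) - 41 = -26 - 41 = -67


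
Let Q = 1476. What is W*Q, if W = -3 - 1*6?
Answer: -13284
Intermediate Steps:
W = -9 (W = -3 - 6 = -9)
W*Q = -9*1476 = -13284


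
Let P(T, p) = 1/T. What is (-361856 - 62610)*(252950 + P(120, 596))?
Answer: -6442120694233/60 ≈ -1.0737e+11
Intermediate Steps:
(-361856 - 62610)*(252950 + P(120, 596)) = (-361856 - 62610)*(252950 + 1/120) = -424466*(252950 + 1/120) = -424466*30354001/120 = -6442120694233/60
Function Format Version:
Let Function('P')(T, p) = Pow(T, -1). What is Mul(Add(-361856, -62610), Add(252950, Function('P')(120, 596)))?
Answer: Rational(-6442120694233, 60) ≈ -1.0737e+11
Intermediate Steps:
Mul(Add(-361856, -62610), Add(252950, Function('P')(120, 596))) = Mul(Add(-361856, -62610), Add(252950, Pow(120, -1))) = Mul(-424466, Add(252950, Rational(1, 120))) = Mul(-424466, Rational(30354001, 120)) = Rational(-6442120694233, 60)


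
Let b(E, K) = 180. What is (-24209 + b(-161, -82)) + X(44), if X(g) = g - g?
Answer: -24029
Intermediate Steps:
X(g) = 0
(-24209 + b(-161, -82)) + X(44) = (-24209 + 180) + 0 = -24029 + 0 = -24029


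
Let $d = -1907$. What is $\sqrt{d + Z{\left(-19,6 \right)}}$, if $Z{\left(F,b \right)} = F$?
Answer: $3 i \sqrt{214} \approx 43.886 i$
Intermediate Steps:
$\sqrt{d + Z{\left(-19,6 \right)}} = \sqrt{-1907 - 19} = \sqrt{-1926} = 3 i \sqrt{214}$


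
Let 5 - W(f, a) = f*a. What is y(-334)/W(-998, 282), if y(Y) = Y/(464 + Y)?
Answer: -167/18293665 ≈ -9.1288e-6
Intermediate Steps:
W(f, a) = 5 - a*f (W(f, a) = 5 - f*a = 5 - a*f)
y(-334)/W(-998, 282) = (-334/(464 - 334))/(5 - 1*282*(-998)) = (-334/130)/(5 + 281436) = -334*1/130/281441 = -167/65*1/281441 = -167/18293665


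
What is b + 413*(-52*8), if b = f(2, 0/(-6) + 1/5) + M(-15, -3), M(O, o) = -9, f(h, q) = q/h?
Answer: -1718169/10 ≈ -1.7182e+5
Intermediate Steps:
b = -89/10 (b = (0/(-6) + 1/5)/2 - 9 = (0*(-1/6) + 1*(1/5))*(1/2) - 9 = (0 + 1/5)*(1/2) - 9 = (1/5)*(1/2) - 9 = 1/10 - 9 = -89/10 ≈ -8.9000)
b + 413*(-52*8) = -89/10 + 413*(-52*8) = -89/10 + 413*(-416) = -89/10 - 171808 = -1718169/10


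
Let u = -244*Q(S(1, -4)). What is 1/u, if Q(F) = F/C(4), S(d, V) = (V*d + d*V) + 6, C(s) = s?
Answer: 1/122 ≈ 0.0081967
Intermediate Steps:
S(d, V) = 6 + 2*V*d (S(d, V) = (V*d + V*d) + 6 = 2*V*d + 6 = 6 + 2*V*d)
Q(F) = F/4
u = 122 (u = -61*(6 + 2*(-4)*1) = -61*(6 - 8) = -61*(-2) = -244*(-½) = 122)
1/u = 1/122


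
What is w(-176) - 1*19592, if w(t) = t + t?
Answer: -19944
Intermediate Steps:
w(t) = 2*t
w(-176) - 1*19592 = 2*(-176) - 1*19592 = -352 - 19592 = -19944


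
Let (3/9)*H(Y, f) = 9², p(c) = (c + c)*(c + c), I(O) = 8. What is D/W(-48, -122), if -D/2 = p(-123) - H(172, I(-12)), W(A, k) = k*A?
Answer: -20091/976 ≈ -20.585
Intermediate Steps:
p(c) = 4*c² (p(c) = (2*c)*(2*c) = 4*c²)
W(A, k) = A*k
H(Y, f) = 243 (H(Y, f) = 3*9² = 3*81 = 243)
D = -120546 (D = -2*(4*(-123)² - 1*243) = -2*(4*15129 - 243) = -2*(60516 - 243) = -2*60273 = -120546)
D/W(-48, -122) = -120546/((-48*(-122))) = -120546/5856 = -120546*1/5856 = -20091/976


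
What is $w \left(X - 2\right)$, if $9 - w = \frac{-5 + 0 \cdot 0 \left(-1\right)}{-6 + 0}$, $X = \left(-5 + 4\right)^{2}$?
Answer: $- \frac{49}{6} \approx -8.1667$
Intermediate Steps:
$X = 1$ ($X = \left(-1\right)^{2} = 1$)
$w = \frac{49}{6}$ ($w = 9 - \frac{-5 + 0 \cdot 0 \left(-1\right)}{-6 + 0} = 9 - \frac{-5 + 0 \left(-1\right)}{-6} = 9 - \left(-5 + 0\right) \left(- \frac{1}{6}\right) = 9 - \left(-5\right) \left(- \frac{1}{6}\right) = 9 - \frac{5}{6} = \frac{49}{6} \approx 8.1667$)
$w \left(X - 2\right) = \frac{49 \left(1 - 2\right)}{6} = \frac{49}{6} \left(-1\right) = - \frac{49}{6}$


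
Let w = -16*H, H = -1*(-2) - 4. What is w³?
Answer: 32768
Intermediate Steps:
H = -2 (H = 2 - 4 = -2)
w = 32 (w = -16*(-2) = 32)
w³ = 32³ = 32768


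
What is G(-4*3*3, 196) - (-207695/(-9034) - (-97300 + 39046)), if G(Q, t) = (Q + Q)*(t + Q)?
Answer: -630546011/9034 ≈ -69797.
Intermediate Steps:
G(Q, t) = 2*Q*(Q + t) (G(Q, t) = (2*Q)*(Q + t) = 2*Q*(Q + t))
G(-4*3*3, 196) - (-207695/(-9034) - (-97300 + 39046)) = 2*(-4*3*3)*(-4*3*3 + 196) - (-207695/(-9034) - (-97300 + 39046)) = 2*(-12*3)*(-12*3 + 196) - (-207695*(-1/9034) - 1*(-58254)) = 2*(-36)*(-36 + 196) - (207695/9034 + 58254) = 2*(-36)*160 - 1*526474331/9034 = -11520 - 526474331/9034 = -630546011/9034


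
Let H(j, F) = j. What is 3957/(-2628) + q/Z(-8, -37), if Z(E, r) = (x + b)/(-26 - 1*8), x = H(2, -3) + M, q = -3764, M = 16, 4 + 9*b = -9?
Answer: 1008766253/130524 ≈ 7728.6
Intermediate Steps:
b = -13/9 (b = -4/9 + (1/9)*(-9) = -4/9 - 1 = -13/9 ≈ -1.4444)
x = 18 (x = 2 + 16 = 18)
Z(E, r) = -149/306 (Z(E, r) = (18 - 13/9)/(-26 - 1*8) = 149/(9*(-26 - 8)) = (149/9)/(-34) = (149/9)*(-1/34) = -149/306)
3957/(-2628) + q/Z(-8, -37) = 3957/(-2628) - 3764/(-149/306) = 3957*(-1/2628) - 3764*(-306/149) = -1319/876 + 1151784/149 = 1008766253/130524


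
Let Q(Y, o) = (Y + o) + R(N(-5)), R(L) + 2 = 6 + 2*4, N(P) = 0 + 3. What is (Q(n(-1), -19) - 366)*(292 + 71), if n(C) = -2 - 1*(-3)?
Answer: -135036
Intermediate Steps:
N(P) = 3
R(L) = 12 (R(L) = -2 + (6 + 2*4) = -2 + (6 + 8) = -2 + 14 = 12)
n(C) = 1 (n(C) = -2 + 3 = 1)
Q(Y, o) = 12 + Y + o (Q(Y, o) = (Y + o) + 12 = 12 + Y + o)
(Q(n(-1), -19) - 366)*(292 + 71) = ((12 + 1 - 19) - 366)*(292 + 71) = (-6 - 366)*363 = -372*363 = -135036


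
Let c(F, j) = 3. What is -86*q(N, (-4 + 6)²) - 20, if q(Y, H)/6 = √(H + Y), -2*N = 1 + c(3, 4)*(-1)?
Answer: -20 - 516*√5 ≈ -1173.8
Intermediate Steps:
N = 1 (N = -(1 + 3*(-1))/2 = -(1 - 3)/2 = -½*(-2) = 1)
q(Y, H) = 6*√(H + Y)
-86*q(N, (-4 + 6)²) - 20 = -516*√((-4 + 6)² + 1) - 20 = -516*√(2² + 1) - 20 = -516*√(4 + 1) - 20 = -516*√5 - 20 = -20 - 516*√5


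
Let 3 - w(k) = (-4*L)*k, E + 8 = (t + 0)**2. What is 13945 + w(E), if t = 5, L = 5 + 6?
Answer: 14696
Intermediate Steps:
L = 11
E = 17 (E = -8 + (5 + 0)**2 = -8 + 5**2 = -8 + 25 = 17)
w(k) = 3 + 44*k (w(k) = 3 - (-4*11)*k = 3 - (-44)*k = 3 + 44*k)
13945 + w(E) = 13945 + (3 + 44*17) = 13945 + (3 + 748) = 13945 + 751 = 14696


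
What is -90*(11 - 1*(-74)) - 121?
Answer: -7771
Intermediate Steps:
-90*(11 - 1*(-74)) - 121 = -90*(11 + 74) - 121 = -90*85 - 121 = -7650 - 121 = -7771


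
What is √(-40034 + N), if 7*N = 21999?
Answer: I*√1807673/7 ≈ 192.07*I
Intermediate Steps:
N = 21999/7 (N = (⅐)*21999 = 21999/7 ≈ 3142.7)
√(-40034 + N) = √(-40034 + 21999/7) = √(-258239/7) = I*√1807673/7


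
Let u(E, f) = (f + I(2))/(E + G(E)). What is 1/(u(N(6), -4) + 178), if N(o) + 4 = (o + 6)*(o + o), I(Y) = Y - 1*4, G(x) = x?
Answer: 140/24917 ≈ 0.0056187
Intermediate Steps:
I(Y) = -4 + Y (I(Y) = Y - 4 = -4 + Y)
N(o) = -4 + 2*o*(6 + o) (N(o) = -4 + (o + 6)*(o + o) = -4 + (6 + o)*(2*o) = -4 + 2*o*(6 + o))
u(E, f) = (-2 + f)/(2*E) (u(E, f) = (f + (-4 + 2))/(E + E) = (f - 2)/((2*E)) = (-2 + f)*(1/(2*E)) = (-2 + f)/(2*E))
1/(u(N(6), -4) + 178) = 1/((-2 - 4)/(2*(-4 + 2*6² + 12*6)) + 178) = 1/((½)*(-6)/(-4 + 2*36 + 72) + 178) = 1/((½)*(-6)/(-4 + 72 + 72) + 178) = 1/((½)*(-6)/140 + 178) = 1/((½)*(1/140)*(-6) + 178) = 1/(-3/140 + 178) = 1/(24917/140) = 140/24917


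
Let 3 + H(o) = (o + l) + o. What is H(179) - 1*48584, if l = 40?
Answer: -48189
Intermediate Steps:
H(o) = 37 + 2*o (H(o) = -3 + ((o + 40) + o) = -3 + ((40 + o) + o) = -3 + (40 + 2*o) = 37 + 2*o)
H(179) - 1*48584 = (37 + 2*179) - 1*48584 = (37 + 358) - 48584 = 395 - 48584 = -48189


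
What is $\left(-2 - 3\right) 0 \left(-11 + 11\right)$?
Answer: $0$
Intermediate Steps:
$\left(-2 - 3\right) 0 \left(-11 + 11\right) = - 5 \cdot 0 \cdot 0 = \left(-5\right) 0 = 0$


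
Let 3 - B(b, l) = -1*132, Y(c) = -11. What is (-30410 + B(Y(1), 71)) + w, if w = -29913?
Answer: -60188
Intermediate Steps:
B(b, l) = 135 (B(b, l) = 3 - (-1)*132 = 3 - 1*(-132) = 3 + 132 = 135)
(-30410 + B(Y(1), 71)) + w = (-30410 + 135) - 29913 = -30275 - 29913 = -60188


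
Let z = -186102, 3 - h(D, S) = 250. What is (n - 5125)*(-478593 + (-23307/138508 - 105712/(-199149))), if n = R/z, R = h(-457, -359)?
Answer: 12591103654605027500091709/5133387263140584 ≈ 2.4528e+9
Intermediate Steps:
h(D, S) = -247 (h(D, S) = 3 - 1*250 = 3 - 250 = -247)
R = -247
n = 247/186102 (n = -247/(-186102) = -247*(-1/186102) = 247/186102 ≈ 0.0013272)
(n - 5125)*(-478593 + (-23307/138508 - 105712/(-199149))) = (247/186102 - 5125)*(-478593 + (-23307/138508 - 105712/(-199149))) = -953772503*(-478593 + (-23307*1/138508 - 105712*(-1/199149)))/186102 = -953772503*(-478593 + (-23307/138508 + 105712/199149))/186102 = -953772503*(-478593 + 10000391953/27583729692)/186102 = -953772503/186102*(-13201369944091403/27583729692) = 12591103654605027500091709/5133387263140584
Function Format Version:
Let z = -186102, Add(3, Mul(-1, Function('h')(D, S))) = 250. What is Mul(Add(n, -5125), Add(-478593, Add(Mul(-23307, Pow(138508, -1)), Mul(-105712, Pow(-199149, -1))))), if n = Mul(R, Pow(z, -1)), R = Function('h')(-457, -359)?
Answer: Rational(12591103654605027500091709, 5133387263140584) ≈ 2.4528e+9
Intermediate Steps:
Function('h')(D, S) = -247 (Function('h')(D, S) = Add(3, Mul(-1, 250)) = Add(3, -250) = -247)
R = -247
n = Rational(247, 186102) (n = Mul(-247, Pow(-186102, -1)) = Mul(-247, Rational(-1, 186102)) = Rational(247, 186102) ≈ 0.0013272)
Mul(Add(n, -5125), Add(-478593, Add(Mul(-23307, Pow(138508, -1)), Mul(-105712, Pow(-199149, -1))))) = Mul(Add(Rational(247, 186102), -5125), Add(-478593, Add(Mul(-23307, Pow(138508, -1)), Mul(-105712, Pow(-199149, -1))))) = Mul(Rational(-953772503, 186102), Add(-478593, Add(Mul(-23307, Rational(1, 138508)), Mul(-105712, Rational(-1, 199149))))) = Mul(Rational(-953772503, 186102), Add(-478593, Add(Rational(-23307, 138508), Rational(105712, 199149)))) = Mul(Rational(-953772503, 186102), Add(-478593, Rational(10000391953, 27583729692))) = Mul(Rational(-953772503, 186102), Rational(-13201369944091403, 27583729692)) = Rational(12591103654605027500091709, 5133387263140584)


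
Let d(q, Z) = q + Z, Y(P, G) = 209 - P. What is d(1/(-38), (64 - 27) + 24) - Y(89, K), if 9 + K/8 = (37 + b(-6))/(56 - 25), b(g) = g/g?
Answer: -2243/38 ≈ -59.026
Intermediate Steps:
b(g) = 1
K = -1928/31 (K = -72 + 8*((37 + 1)/(56 - 25)) = -72 + 8*(38/31) = -72 + 304/31 = -1928/31 ≈ -62.194)
d(q, Z) = Z + q
d(1/(-38), (64 - 27) + 24) - Y(89, K) = (((64 - 27) + 24) + 1/(-38)) - (209 - 1*89) = ((37 + 24) - 1/38) - (209 - 89) = (61 - 1/38) - 1*120 = 2317/38 - 120 = -2243/38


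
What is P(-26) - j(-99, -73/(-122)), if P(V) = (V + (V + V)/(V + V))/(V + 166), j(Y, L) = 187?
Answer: -5241/28 ≈ -187.18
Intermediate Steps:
P(V) = (1 + V)/(166 + V) (P(V) = (V + (2*V)/((2*V)))/(166 + V) = (V + (2*V)*(1/(2*V)))/(166 + V) = (V + 1)/(166 + V) = (1 + V)/(166 + V))
P(-26) - j(-99, -73/(-122)) = (1 - 26)/(166 - 26) - 1*187 = -25/140 - 187 = (1/140)*(-25) - 187 = -5/28 - 187 = -5241/28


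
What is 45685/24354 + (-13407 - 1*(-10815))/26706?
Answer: 192823007/108399654 ≈ 1.7788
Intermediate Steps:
45685/24354 + (-13407 - 1*(-10815))/26706 = 45685*(1/24354) + (-13407 + 10815)*(1/26706) = 45685/24354 - 2592*1/26706 = 45685/24354 - 432/4451 = 192823007/108399654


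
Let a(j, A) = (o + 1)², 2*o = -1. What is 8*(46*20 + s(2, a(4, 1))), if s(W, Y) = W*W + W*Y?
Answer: 7396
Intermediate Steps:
o = -½ (o = (½)*(-1) = -½ ≈ -0.50000)
a(j, A) = ¼ (a(j, A) = (-½ + 1)² = (½)² = ¼)
s(W, Y) = W² + W*Y
8*(46*20 + s(2, a(4, 1))) = 8*(46*20 + 2*(2 + ¼)) = 8*(920 + 2*(9/4)) = 8*(920 + 9/2) = 8*(1849/2) = 7396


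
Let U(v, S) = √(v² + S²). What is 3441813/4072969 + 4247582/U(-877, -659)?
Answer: 3441813/4072969 + 2123791*√1203410/601705 ≈ 3872.8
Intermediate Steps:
U(v, S) = √(S² + v²)
3441813/4072969 + 4247582/U(-877, -659) = 3441813/4072969 + 4247582/(√((-659)² + (-877)²)) = 3441813*(1/4072969) + 4247582/(√(434281 + 769129)) = 3441813/4072969 + 4247582/(√1203410) = 3441813/4072969 + 4247582*(√1203410/1203410) = 3441813/4072969 + 2123791*√1203410/601705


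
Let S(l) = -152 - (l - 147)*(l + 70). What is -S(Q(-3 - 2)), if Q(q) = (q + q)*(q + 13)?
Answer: 2422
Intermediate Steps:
Q(q) = 2*q*(13 + q) (Q(q) = (2*q)*(13 + q) = 2*q*(13 + q))
S(l) = -152 - (-147 + l)*(70 + l)
-S(Q(-3 - 2)) = -(10138 - (2*(-3 - 2)*(13 + (-3 - 2)))² + 77*(2*(-3 - 2)*(13 + (-3 - 2)))) = -(10138 - (2*(-5)*(13 - 5))² + 77*(2*(-5)*(13 - 5))) = -(10138 - (2*(-5)*8)² + 77*(2*(-5)*8)) = -(10138 - 1*(-80)² + 77*(-80)) = -(10138 - 1*6400 - 6160) = -(10138 - 6400 - 6160) = -1*(-2422) = 2422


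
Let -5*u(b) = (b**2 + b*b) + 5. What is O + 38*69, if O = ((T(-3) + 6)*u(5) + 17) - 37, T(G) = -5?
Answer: 2591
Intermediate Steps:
u(b) = -1 - 2*b**2/5 (u(b) = -((b**2 + b*b) + 5)/5 = -((b**2 + b**2) + 5)/5 = -(2*b**2 + 5)/5 = -(5 + 2*b**2)/5 = -1 - 2*b**2/5)
O = -31 (O = ((-5 + 6)*(-1 - 2/5*5**2) + 17) - 37 = (1*(-1 - 2/5*25) + 17) - 37 = (1*(-1 - 10) + 17) - 37 = (1*(-11) + 17) - 37 = (-11 + 17) - 37 = 6 - 37 = -31)
O + 38*69 = -31 + 38*69 = -31 + 2622 = 2591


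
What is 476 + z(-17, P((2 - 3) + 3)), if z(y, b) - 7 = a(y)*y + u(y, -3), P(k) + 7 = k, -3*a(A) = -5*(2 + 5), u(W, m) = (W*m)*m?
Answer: 395/3 ≈ 131.67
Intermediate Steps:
u(W, m) = W*m²
a(A) = 35/3 (a(A) = -(-5)*(2 + 5)/3 = -(-5)*7/3 = -⅓*(-35) = 35/3)
P(k) = -7 + k
z(y, b) = 7 + 62*y/3 (z(y, b) = 7 + (35*y/3 + y*(-3)²) = 7 + (35*y/3 + y*9) = 7 + (35*y/3 + 9*y) = 7 + 62*y/3)
476 + z(-17, P((2 - 3) + 3)) = 476 + (7 + (62/3)*(-17)) = 476 + (7 - 1054/3) = 476 - 1033/3 = 395/3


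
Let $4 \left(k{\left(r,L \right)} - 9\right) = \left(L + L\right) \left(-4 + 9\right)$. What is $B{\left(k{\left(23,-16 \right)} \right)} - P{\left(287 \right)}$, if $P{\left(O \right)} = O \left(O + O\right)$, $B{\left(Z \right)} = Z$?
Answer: $-164769$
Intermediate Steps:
$k{\left(r,L \right)} = 9 + \frac{5 L}{2}$ ($k{\left(r,L \right)} = 9 + \frac{\left(L + L\right) \left(-4 + 9\right)}{4} = 9 + \frac{2 L 5}{4} = 9 + \frac{10 L}{4} = 9 + \frac{5 L}{2}$)
$P{\left(O \right)} = 2 O^{2}$ ($P{\left(O \right)} = O 2 O = 2 O^{2}$)
$B{\left(k{\left(23,-16 \right)} \right)} - P{\left(287 \right)} = \left(9 + \frac{5}{2} \left(-16\right)\right) - 2 \cdot 287^{2} = \left(9 - 40\right) - 2 \cdot 82369 = -31 - 164738 = -164769$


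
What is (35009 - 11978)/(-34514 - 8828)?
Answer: -23031/43342 ≈ -0.53138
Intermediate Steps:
(35009 - 11978)/(-34514 - 8828) = 23031/(-43342) = 23031*(-1/43342) = -23031/43342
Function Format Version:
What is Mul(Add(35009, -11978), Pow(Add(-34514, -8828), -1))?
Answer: Rational(-23031, 43342) ≈ -0.53138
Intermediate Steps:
Mul(Add(35009, -11978), Pow(Add(-34514, -8828), -1)) = Mul(23031, Pow(-43342, -1)) = Mul(23031, Rational(-1, 43342)) = Rational(-23031, 43342)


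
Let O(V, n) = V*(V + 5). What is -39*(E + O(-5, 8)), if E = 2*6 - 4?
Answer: -312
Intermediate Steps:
E = 8 (E = 12 - 4 = 8)
O(V, n) = V*(5 + V)
-39*(E + O(-5, 8)) = -39*(8 - 5*(5 - 5)) = -39*(8 - 5*0) = -39*(8 + 0) = -39*8 = -312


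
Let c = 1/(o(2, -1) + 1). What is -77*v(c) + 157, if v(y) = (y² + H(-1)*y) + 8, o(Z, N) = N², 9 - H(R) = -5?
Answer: -4069/4 ≈ -1017.3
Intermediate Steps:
H(R) = 14 (H(R) = 9 - 1*(-5) = 9 + 5 = 14)
c = ½ (c = 1/((-1)² + 1) = 1/(1 + 1) = 1/2 = ½ ≈ 0.50000)
v(y) = 8 + y² + 14*y (v(y) = (y² + 14*y) + 8 = 8 + y² + 14*y)
-77*v(c) + 157 = -77*(8 + (½)² + 14*(½)) + 157 = -77*(8 + ¼ + 7) + 157 = -77*61/4 + 157 = -4697/4 + 157 = -4069/4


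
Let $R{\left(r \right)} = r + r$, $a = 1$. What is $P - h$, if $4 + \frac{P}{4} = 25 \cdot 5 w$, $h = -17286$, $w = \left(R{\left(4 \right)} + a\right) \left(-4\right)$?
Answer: $-730$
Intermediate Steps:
$R{\left(r \right)} = 2 r$
$w = -36$ ($w = \left(2 \cdot 4 + 1\right) \left(-4\right) = \left(8 + 1\right) \left(-4\right) = 9 \left(-4\right) = -36$)
$P = -18016$ ($P = -16 + 4 \cdot 25 \cdot 5 \left(-36\right) = -16 + 4 \cdot 125 \left(-36\right) = -16 + 4 \left(-4500\right) = -16 - 18000 = -18016$)
$P - h = -18016 - -17286 = -18016 + 17286 = -730$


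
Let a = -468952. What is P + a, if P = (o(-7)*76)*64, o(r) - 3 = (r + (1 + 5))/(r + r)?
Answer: -3178088/7 ≈ -4.5401e+5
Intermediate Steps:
o(r) = 3 + (6 + r)/(2*r) (o(r) = 3 + (r + (1 + 5))/(r + r) = 3 + (r + 6)/((2*r)) = 3 + (6 + r)*(1/(2*r)) = 3 + (6 + r)/(2*r))
P = 104576/7 (P = ((7/2 + 3/(-7))*76)*64 = ((7/2 + 3*(-⅐))*76)*64 = ((7/2 - 3/7)*76)*64 = ((43/14)*76)*64 = (1634/7)*64 = 104576/7 ≈ 14939.)
P + a = 104576/7 - 468952 = -3178088/7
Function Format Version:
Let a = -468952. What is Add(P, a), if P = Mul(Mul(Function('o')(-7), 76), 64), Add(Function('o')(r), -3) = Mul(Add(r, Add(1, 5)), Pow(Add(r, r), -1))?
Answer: Rational(-3178088, 7) ≈ -4.5401e+5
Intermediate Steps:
Function('o')(r) = Add(3, Mul(Rational(1, 2), Pow(r, -1), Add(6, r))) (Function('o')(r) = Add(3, Mul(Add(r, Add(1, 5)), Pow(Add(r, r), -1))) = Add(3, Mul(Add(r, 6), Pow(Mul(2, r), -1))) = Add(3, Mul(Add(6, r), Mul(Rational(1, 2), Pow(r, -1)))) = Add(3, Mul(Rational(1, 2), Pow(r, -1), Add(6, r))))
P = Rational(104576, 7) (P = Mul(Mul(Add(Rational(7, 2), Mul(3, Pow(-7, -1))), 76), 64) = Mul(Mul(Add(Rational(7, 2), Mul(3, Rational(-1, 7))), 76), 64) = Mul(Mul(Add(Rational(7, 2), Rational(-3, 7)), 76), 64) = Mul(Mul(Rational(43, 14), 76), 64) = Mul(Rational(1634, 7), 64) = Rational(104576, 7) ≈ 14939.)
Add(P, a) = Add(Rational(104576, 7), -468952) = Rational(-3178088, 7)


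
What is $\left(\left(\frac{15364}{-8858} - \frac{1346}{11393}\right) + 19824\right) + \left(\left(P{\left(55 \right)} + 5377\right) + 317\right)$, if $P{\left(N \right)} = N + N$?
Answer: $\frac{1293085069456}{50459597} \approx 25626.0$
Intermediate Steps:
$P{\left(N \right)} = 2 N$
$\left(\left(\frac{15364}{-8858} - \frac{1346}{11393}\right) + 19824\right) + \left(\left(P{\left(55 \right)} + 5377\right) + 317\right) = \left(\left(\frac{15364}{-8858} - \frac{1346}{11393}\right) + 19824\right) + \left(\left(2 \cdot 55 + 5377\right) + 317\right) = \left(\left(15364 \left(- \frac{1}{8858}\right) - \frac{1346}{11393}\right) + 19824\right) + \left(\left(110 + 5377\right) + 317\right) = \left(\left(- \frac{7682}{4429} - \frac{1346}{11393}\right) + 19824\right) + \left(5487 + 317\right) = \left(- \frac{93482460}{50459597} + 19824\right) + 5804 = \frac{1000217568468}{50459597} + 5804 = \frac{1293085069456}{50459597}$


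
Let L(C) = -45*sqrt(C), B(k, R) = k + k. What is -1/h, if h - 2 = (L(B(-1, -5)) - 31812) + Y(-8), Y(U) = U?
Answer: 5303/168731529 - 5*I*sqrt(2)/112487686 ≈ 3.1429e-5 - 6.2861e-8*I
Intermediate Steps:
B(k, R) = 2*k
h = -31818 - 45*I*sqrt(2) (h = 2 + ((-45*I*sqrt(2) - 31812) - 8) = 2 + ((-31812 - 45*I*sqrt(2)) - 8) = 2 + (-31820 - 45*I*sqrt(2)) = -31818 - 45*I*sqrt(2) ≈ -31818.0 - 63.64*I)
-1/h = -1/(-31818 - 45*I*sqrt(2))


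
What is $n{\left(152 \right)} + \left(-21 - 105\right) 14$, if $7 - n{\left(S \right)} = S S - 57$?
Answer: $-24804$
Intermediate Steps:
$n{\left(S \right)} = 64 - S^{2}$ ($n{\left(S \right)} = 7 - \left(S S - 57\right) = 7 - \left(S^{2} - 57\right) = 7 - \left(-57 + S^{2}\right) = 64 - S^{2}$)
$n{\left(152 \right)} + \left(-21 - 105\right) 14 = \left(64 - 152^{2}\right) + \left(-21 - 105\right) 14 = \left(64 - 23104\right) - 1764 = -23040 - 1764 = -24804$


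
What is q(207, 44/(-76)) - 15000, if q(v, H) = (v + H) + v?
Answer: -277145/19 ≈ -14587.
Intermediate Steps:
q(v, H) = H + 2*v (q(v, H) = (H + v) + v = H + 2*v)
q(207, 44/(-76)) - 15000 = (44/(-76) + 2*207) - 15000 = (44*(-1/76) + 414) - 15000 = (-11/19 + 414) - 15000 = 7855/19 - 15000 = -277145/19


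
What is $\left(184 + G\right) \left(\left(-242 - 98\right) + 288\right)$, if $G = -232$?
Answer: $2496$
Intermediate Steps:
$\left(184 + G\right) \left(\left(-242 - 98\right) + 288\right) = \left(184 - 232\right) \left(\left(-242 - 98\right) + 288\right) = - 48 \left(\left(-242 - 98\right) + 288\right) = - 48 \left(-340 + 288\right) = \left(-48\right) \left(-52\right) = 2496$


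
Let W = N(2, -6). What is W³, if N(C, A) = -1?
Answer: -1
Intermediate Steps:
W = -1
W³ = (-1)³ = -1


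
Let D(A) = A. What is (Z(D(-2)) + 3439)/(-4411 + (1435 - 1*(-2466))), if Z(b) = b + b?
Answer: -229/34 ≈ -6.7353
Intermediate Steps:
Z(b) = 2*b
(Z(D(-2)) + 3439)/(-4411 + (1435 - 1*(-2466))) = (2*(-2) + 3439)/(-4411 + (1435 - 1*(-2466))) = (-4 + 3439)/(-4411 + (1435 + 2466)) = 3435/(-4411 + 3901) = 3435/(-510) = 3435*(-1/510) = -229/34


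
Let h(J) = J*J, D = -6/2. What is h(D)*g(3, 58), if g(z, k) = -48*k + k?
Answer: -24534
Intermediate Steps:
g(z, k) = -47*k
D = -3 (D = -6*½ = -3)
h(J) = J²
h(D)*g(3, 58) = (-3)²*(-47*58) = 9*(-2726) = -24534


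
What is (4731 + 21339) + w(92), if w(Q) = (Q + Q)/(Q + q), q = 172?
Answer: 860333/33 ≈ 26071.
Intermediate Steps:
w(Q) = 2*Q/(172 + Q) (w(Q) = (Q + Q)/(Q + 172) = (2*Q)/(172 + Q) = 2*Q/(172 + Q))
(4731 + 21339) + w(92) = (4731 + 21339) + 2*92/(172 + 92) = 26070 + 2*92/264 = 26070 + 2*92*(1/264) = 26070 + 23/33 = 860333/33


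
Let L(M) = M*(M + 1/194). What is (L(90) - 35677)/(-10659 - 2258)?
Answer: 2674924/1252949 ≈ 2.1349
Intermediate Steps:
L(M) = M*(1/194 + M) (L(M) = M*(M + 1/194) = M*(1/194 + M))
(L(90) - 35677)/(-10659 - 2258) = (90*(1/194 + 90) - 35677)/(-10659 - 2258) = (90*(17461/194) - 35677)/(-12917) = (785745/97 - 35677)*(-1/12917) = -2674924/97*(-1/12917) = 2674924/1252949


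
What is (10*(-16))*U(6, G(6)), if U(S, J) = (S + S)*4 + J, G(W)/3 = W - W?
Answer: -7680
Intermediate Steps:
G(W) = 0 (G(W) = 3*(W - W) = 3*0 = 0)
U(S, J) = J + 8*S (U(S, J) = (2*S)*4 + J = 8*S + J = J + 8*S)
(10*(-16))*U(6, G(6)) = (10*(-16))*(0 + 8*6) = -160*(0 + 48) = -160*48 = -7680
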